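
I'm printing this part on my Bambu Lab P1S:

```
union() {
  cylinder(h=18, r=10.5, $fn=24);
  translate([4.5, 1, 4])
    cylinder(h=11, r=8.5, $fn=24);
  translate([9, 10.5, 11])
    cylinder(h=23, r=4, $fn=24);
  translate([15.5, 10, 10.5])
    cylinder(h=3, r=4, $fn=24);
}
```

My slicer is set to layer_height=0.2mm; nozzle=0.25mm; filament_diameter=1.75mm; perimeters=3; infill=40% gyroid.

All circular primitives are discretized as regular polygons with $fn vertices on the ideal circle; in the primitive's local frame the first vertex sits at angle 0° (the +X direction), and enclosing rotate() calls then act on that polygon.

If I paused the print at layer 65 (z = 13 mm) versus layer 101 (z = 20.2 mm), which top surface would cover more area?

Layer 65 (z = 13): the r=10.5 cylinder gives a regular 24-gon of circumradius 10.5 (constant along its height) (area = (24/2)·10.500²·sin(360°/24) = 342.42 mm²); the cylinder at (4.5, 1): section is a regular 24-gon, circumradius r=8.5 (area = (24/2)·8.500²·sin(360°/24) = 224.40 mm²); the r=4 cylinder at (9, 10.5) gives a regular 24-gon of circumradius 4 (constant along its height) (area = (24/2)·4.000²·sin(360°/24) = 49.69 mm²); the cylinder at (15.5, 10): section is a regular 24-gon, circumradius r=4 (area = (24/2)·4.000²·sin(360°/24) = 49.69 mm²); Merging all regions: the regions partially overlap — summed areas 666.20 mm² minus the doubly-counted overlap 201.06 mm² gives 465.14 mm² — area = 465.14 mm². So its area = 465.14 mm². Layer 101 (z = 20.2): the cylinder is not intersected at this z (z outside [0, 18]); the cylinder at (4.5, 1) does not reach this height (z outside [4, 15]); the cylinder at (9, 10.5): section is a regular 24-gon, circumradius r=4 (area = (24/2)·4.000²·sin(360°/24) = 49.69 mm²); the cylinder at (15.5, 10) is not intersected at this z (z outside [10.5, 13.5]); Taking the union: only the r=4 cylinder at (9, 10.5) is present, so the union is just that shape — area = 49.69 mm². So its area = 49.69 mm². Layer 65 is larger (465.14 vs 49.69 mm²).

layer 65 (z = 13 mm)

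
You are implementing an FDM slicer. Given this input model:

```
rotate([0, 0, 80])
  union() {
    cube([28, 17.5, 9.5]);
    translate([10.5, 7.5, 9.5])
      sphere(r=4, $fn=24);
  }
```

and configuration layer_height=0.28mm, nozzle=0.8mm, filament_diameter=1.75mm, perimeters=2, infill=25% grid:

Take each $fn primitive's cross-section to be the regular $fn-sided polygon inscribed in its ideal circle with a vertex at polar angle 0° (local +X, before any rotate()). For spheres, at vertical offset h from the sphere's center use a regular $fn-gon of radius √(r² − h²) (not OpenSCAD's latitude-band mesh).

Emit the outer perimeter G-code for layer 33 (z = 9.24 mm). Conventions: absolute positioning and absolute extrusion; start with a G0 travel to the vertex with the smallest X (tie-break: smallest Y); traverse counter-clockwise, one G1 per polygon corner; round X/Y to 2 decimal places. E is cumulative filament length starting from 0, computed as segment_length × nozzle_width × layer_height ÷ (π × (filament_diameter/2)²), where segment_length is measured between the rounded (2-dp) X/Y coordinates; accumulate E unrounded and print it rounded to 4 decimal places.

G0 X-17.23 Y3.04 Z9.24
G1 X0.00 Y0.00 E1.6294
G1 X4.86 Y27.57 E4.2365
G1 X-12.37 Y30.61 E5.8659
G1 X-17.23 Y3.04 E8.4730

At z = 9.24 mm: the 28×17.5 cube contributes its full rectangle; the r=4 sphere at (10.5, 7.5) contributes a regular 24-gon of circumradius √(4²−0.26²) = 3.992; Taking the union: the r=4 sphere at (10.5, 7.5) lies entirely inside the 28×17.5 cube, so the union is just the 28×17.5 cube — 1 connected region; (rotated 80° about Z; rotation is an isometry so areas/perimeters/island counts are preserved). The outline is a single polygon with 4 vertices. Extrusion per mm of travel: 0.8 × 0.28 / (π × 0.875²) = 0.093128. Accumulating E over each segment gives final E = 8.4730.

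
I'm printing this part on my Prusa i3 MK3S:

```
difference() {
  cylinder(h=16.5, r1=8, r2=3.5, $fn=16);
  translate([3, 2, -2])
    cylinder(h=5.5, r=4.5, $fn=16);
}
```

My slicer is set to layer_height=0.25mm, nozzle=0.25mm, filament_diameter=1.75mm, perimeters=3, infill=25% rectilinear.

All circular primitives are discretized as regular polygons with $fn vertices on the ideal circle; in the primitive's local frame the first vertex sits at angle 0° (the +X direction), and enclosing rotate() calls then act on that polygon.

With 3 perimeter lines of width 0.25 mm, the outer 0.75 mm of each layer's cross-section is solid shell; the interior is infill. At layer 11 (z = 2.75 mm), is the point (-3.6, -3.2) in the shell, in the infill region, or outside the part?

At z = 2.75 mm: the cone: at t=0.167 of its height the radius interpolates to r₁+(r₂−r₁)t = 7.250, giving a regular 16-gon of that circumradius; the r=4.5 cylinder at (3, 2) gives a regular 16-gon of circumradius 4.5 (constant along its height); Taking the first minus the rest: starting from the cone, the r=4.5 cylinder at (3, 2) partially overlaps it — only the 57.25 mm² overlap (of its 61.99 mm²) is removed, clipping the outline — 1 connected region. Overall, the cross-section is a single solid region. The nearest boundary edge runs (-5.13, -5.13)→(-6.70, -2.77); distance from the point to it = 2.34 mm. The point is inside the cross-section and 2.34 mm from the nearest boundary — more than the 0.75 mm shell width (3 × 0.25), so it's in the infill interior.

infill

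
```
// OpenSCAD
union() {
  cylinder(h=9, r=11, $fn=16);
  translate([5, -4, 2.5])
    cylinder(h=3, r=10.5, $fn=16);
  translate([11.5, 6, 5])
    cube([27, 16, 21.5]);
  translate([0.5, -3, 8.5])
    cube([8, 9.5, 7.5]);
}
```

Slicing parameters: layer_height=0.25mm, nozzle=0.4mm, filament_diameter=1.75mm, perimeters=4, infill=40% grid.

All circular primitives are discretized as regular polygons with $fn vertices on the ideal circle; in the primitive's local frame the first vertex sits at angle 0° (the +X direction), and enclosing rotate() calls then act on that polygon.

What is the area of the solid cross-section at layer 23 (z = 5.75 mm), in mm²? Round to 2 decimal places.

At z = 5.75 mm: the cylinder: section is a regular 16-gon, circumradius r=11 (area = (16/2)·11.000²·sin(360°/16) = 370.44 mm²); the cylinder at (5, -4) does not reach this height (z outside [2.5, 5.5]); the cube at (11.5, 6) (footprint 27×16) is included at this height (area 432.00 mm²); the cube at (0.5, -3) does not reach this height (z outside [8.5, 16]); Combining (union): the 2 present regions are separate (no shared area or edge), so areas and boundary lengths simply add and each stays a separate island — area = 802.44 mm². Overall, the cross-section has 2 separate islands. Net area = 802.44 mm².

802.44 mm²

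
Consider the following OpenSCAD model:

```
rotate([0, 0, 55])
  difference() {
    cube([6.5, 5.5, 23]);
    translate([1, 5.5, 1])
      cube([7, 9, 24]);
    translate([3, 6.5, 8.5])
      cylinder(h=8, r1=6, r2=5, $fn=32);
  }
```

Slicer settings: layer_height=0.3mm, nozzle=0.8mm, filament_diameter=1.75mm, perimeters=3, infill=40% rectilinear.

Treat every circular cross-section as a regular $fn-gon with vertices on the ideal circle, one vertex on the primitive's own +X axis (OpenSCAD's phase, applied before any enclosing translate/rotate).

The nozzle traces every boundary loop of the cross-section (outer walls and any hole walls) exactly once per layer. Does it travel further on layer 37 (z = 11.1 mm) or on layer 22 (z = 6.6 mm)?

Layer 37 (z = 11.1): the cube (footprint 6.5×5.5) is included at this height (perimeter 24.00 mm); the 7×9 cube at (1, 5.5) contributes its full rectangle (perimeter 32.00 mm); the cone at (3, 6.5) contributes a regular 32-gon of circumradius 5.675 (interpolated between r1=6 and r2=5 at t=0.325) (perimeter = 2·32·5.675·sin(180°/32) = 35.60 mm); Taking the first minus the rest: starting from the 6.5×5.5 cube, the 7×9 cube at (1, 5.5) misses the remaining region (no effect); the cone at (3, 6.5) partially overlaps it — only the 28.09 mm² overlap (of its 100.53 mm²) is removed, clipping the outline — boundary = 17.22 mm; (whole slice rotated 55° about Z — lengths, areas and connectivity unchanged). So its perimeter = 17.22 mm. Layer 22 (z = 6.6): the cube is present — its section is the full 6.5×5.5 rectangle (perimeter 24.00 mm); the 7×9 cube at (1, 5.5) contributes its full rectangle (perimeter 32.00 mm); the cone at (3, 6.5) does not reach this height (z outside [8.5, 16.5]); Subtracting the remaining from the first: starting from the 6.5×5.5 cube, the 7×9 cube at (1, 5.5) misses the remaining region (no effect) — boundary = 24.00 mm; (whole slice rotated 55° about Z — lengths, areas and connectivity unchanged). So its perimeter = 24.00 mm. Layer 22 is larger (24.00 vs 17.22 mm).

layer 22 (z = 6.6 mm)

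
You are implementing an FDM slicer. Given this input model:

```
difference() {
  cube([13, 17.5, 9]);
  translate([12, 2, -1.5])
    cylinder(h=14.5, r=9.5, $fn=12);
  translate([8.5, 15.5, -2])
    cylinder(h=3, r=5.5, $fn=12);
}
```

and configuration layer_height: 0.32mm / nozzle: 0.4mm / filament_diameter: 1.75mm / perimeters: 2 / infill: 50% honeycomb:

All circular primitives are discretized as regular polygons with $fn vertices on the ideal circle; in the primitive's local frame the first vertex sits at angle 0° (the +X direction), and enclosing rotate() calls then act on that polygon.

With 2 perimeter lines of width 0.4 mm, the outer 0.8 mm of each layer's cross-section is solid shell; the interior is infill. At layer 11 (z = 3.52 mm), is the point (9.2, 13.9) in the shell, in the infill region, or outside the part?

infill

At z = 3.52 mm: the cube is present — its section is the full 13×17.5 rectangle; the r=9.5 cylinder at (12, 2) contributes a regular 12-gon of circumradius 9.5; the cylinder at (8.5, 15.5) does not reach this height (z outside [-2, 1]); After the difference (first − rest): starting from the 13×17.5 cube, the r=9.5 cylinder at (12, 2) partially overlaps it — only the 97.52 mm² overlap (of its 270.75 mm²) is removed, clipping the outline — 1 connected region. Overall, the cross-section is a single solid region. The nearest boundary edge runs (12.00, 11.50)→(7.25, 10.23); distance from the point to it = 3.04 mm. The point is inside the cross-section and 3.04 mm from the nearest boundary — more than the 0.8 mm shell width (2 × 0.4), so it's in the infill interior.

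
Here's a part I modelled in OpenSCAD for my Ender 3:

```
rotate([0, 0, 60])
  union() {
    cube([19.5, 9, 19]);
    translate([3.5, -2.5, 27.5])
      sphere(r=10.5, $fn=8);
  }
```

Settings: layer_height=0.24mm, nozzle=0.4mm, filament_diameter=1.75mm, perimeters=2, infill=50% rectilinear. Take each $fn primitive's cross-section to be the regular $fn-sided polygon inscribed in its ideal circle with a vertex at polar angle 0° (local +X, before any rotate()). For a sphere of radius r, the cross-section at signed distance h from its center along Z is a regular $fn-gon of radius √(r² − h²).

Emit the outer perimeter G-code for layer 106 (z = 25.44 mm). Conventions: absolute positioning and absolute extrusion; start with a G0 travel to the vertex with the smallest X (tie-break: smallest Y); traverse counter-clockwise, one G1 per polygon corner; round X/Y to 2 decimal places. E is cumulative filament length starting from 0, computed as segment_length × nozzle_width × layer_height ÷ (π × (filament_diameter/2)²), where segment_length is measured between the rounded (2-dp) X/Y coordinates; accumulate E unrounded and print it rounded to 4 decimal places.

At z = 25.44 mm: the cube is absent (z outside [0, 19]); the r=10.5 sphere at (3.5, -2.5) slices to a regular 8-gon of circumradius 10.296 (√(r²−h²) with h=2.06 from center); Merging all regions: only the r=10.5 sphere at (3.5, -2.5) is present, so the union is just that shape — 1 connected region; (rotated 60° about Z; rotation is an isometry so areas/perimeters/island counts are preserved). The outline is a single polygon with 8 vertices. Extrusion per mm of travel: 0.4 × 0.24 / (π × 0.875²) = 0.039912. Accumulating E over each segment gives final E = 2.5162.

G0 X-6.03 Y-0.88 Z25.44
G1 X-1.23 Y-7.14 E0.3148
G1 X6.58 Y-8.16 E0.6292
G1 X12.83 Y-3.37 E0.9435
G1 X13.86 Y4.45 E1.2583
G1 X9.06 Y10.70 E1.5728
G1 X1.25 Y11.73 E1.8872
G1 X-5.00 Y6.93 E2.2018
G1 X-6.03 Y-0.88 E2.5162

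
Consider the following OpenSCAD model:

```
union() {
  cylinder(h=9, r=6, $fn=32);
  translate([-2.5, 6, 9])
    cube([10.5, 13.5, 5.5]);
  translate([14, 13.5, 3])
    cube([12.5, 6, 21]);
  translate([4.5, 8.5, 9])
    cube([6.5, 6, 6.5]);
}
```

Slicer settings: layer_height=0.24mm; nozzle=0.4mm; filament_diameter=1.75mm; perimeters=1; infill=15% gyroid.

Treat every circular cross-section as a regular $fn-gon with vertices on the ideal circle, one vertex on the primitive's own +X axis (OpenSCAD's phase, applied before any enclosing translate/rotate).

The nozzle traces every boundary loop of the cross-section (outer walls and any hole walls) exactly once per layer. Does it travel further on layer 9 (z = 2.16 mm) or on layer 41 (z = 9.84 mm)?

layer 41 (z = 9.84 mm)

Layer 9 (z = 2.16): the r=6 cylinder contributes a regular 32-gon of circumradius 6 (perimeter = 2·32·6.000·sin(180°/32) = 37.64 mm); the cube at (-2.5, 6) is absent (z outside [9, 14.5]); the cube at (14, 13.5) is absent (z outside [3, 24]); the cube at (4.5, 8.5) is not intersected at this z (z outside [9, 15.5]); Combining (union): only the r=6 cylinder is present, so the union is just that shape — boundary = 37.64 mm. So its perimeter = 37.64 mm. Layer 41 (z = 9.84): the cylinder is not intersected at this z (z outside [0, 9]); the 10.5×13.5 cube at (-2.5, 6) contributes its full rectangle (perimeter 48.00 mm); the cube at (14, 13.5) is present — its section is the full 12.5×6 rectangle (perimeter 37.00 mm); the cube at (4.5, 8.5) is present — its section is the full 6.5×6 rectangle (perimeter 25.00 mm); Taking the union: the regions partially overlap (shared area 21.00 mm²), so the edge portions inside another operand are dropped and the merged outline is re-measured after clipping — boundary = 91.00 mm. So its perimeter = 91.00 mm. Layer 41 is larger (91.00 vs 37.64 mm).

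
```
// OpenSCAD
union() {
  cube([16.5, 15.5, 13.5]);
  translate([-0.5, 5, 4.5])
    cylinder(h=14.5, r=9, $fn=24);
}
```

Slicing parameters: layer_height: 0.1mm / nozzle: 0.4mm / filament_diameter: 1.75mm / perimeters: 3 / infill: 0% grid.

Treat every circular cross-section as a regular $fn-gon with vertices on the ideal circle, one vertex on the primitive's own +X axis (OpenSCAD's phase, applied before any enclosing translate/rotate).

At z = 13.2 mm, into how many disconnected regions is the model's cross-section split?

1

At z = 13.2 mm: the cube (footprint 16.5×15.5) is included at this height; the r=9 cylinder at (-0.5, 5) contributes a regular 24-gon of circumradius 9; Taking the union: the regions partially overlap (shared area 98.21 mm²), so overlapping operands fuse into one piece — 1 connected region. The result has 1 disconnected region.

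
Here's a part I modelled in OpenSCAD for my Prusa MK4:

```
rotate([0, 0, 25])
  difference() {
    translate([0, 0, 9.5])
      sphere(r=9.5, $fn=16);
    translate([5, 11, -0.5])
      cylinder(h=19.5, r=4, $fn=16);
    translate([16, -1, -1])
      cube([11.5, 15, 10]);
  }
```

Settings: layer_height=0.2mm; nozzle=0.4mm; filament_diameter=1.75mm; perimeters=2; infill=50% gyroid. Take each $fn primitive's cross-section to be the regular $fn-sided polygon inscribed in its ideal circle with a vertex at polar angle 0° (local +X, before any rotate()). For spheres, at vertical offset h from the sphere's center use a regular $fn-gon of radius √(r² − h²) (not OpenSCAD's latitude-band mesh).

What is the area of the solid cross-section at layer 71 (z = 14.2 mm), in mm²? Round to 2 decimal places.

At z = 14.2 mm: the sphere: section is a regular 16-gon, circumradius = √(r²−h²) = √(9.5²−4.7²) = 8.256 (area = (16/2)·8.256²·sin(360°/16) = 208.67 mm²); the r=4 cylinder at (5, 11) contributes a regular 16-gon of circumradius 4 (area = (16/2)·4.000²·sin(360°/16) = 48.98 mm²); the cube at (16, -1) is absent (z outside [-1, 9]); Taking the first minus the rest: starting from the r=9.5 sphere (208.67 mm²), the r=4 cylinder at (5, 11) partially overlaps it — only the 0.06 mm² overlap (of its 48.98 mm²) is removed, clipping the outline — area = 208.61 mm²; (whole slice rotated 25° about Z — lengths, areas and connectivity unchanged). Overall, the cross-section is a single solid region. Net area = 208.61 mm².

208.61 mm²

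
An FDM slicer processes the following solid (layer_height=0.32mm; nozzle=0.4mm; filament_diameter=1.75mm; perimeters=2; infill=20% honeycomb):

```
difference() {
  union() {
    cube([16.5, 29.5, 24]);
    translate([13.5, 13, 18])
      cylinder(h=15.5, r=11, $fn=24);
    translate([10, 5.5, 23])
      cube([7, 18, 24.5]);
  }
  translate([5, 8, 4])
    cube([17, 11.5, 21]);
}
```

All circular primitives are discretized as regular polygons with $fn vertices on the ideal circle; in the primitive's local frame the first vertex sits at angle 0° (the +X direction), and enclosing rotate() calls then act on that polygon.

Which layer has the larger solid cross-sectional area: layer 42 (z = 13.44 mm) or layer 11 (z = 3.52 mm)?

layer 11 (z = 3.52 mm)

Layer 42 (z = 13.44): the 16.5×29.5 cube contributes its full rectangle (area 486.75 mm²); the cylinder at (13.5, 13) is not intersected at this z (z outside [18, 33.5]); the cube at (10, 5.5) does not reach this height (z outside [23, 47.5]); Merging all regions: only the 16.5×29.5 cube is present, so the union is just that shape — area = 486.75 mm²; the cube at (5, 8) is present — its section is the full 17×11.5 rectangle (area 195.50 mm²); Subtracting the remaining from the first: starting from that combined region (486.75 mm²), the 17×11.5 cube at (5, 8) partially overlaps it — only the 132.25 mm² overlap (of its 195.50 mm²) is removed, clipping the outline — area = 354.50 mm². So its area = 354.50 mm². Layer 11 (z = 3.52): the 16.5×29.5 cube contributes its full rectangle (area 486.75 mm²); the cylinder at (13.5, 13) is not intersected at this z (z outside [18, 33.5]); the cube at (10, 5.5) is absent (z outside [23, 47.5]); Combining (union): only the 16.5×29.5 cube is present, so the union is just that shape — area = 486.75 mm²; the cube at (5, 8) does not reach this height (z outside [4, 25]); Taking the first minus the rest: none of the subtracted shapes is present at this height, so that combined region is unchanged — area = 486.75 mm². So its area = 486.75 mm². Layer 11 is larger (486.75 vs 354.50 mm²).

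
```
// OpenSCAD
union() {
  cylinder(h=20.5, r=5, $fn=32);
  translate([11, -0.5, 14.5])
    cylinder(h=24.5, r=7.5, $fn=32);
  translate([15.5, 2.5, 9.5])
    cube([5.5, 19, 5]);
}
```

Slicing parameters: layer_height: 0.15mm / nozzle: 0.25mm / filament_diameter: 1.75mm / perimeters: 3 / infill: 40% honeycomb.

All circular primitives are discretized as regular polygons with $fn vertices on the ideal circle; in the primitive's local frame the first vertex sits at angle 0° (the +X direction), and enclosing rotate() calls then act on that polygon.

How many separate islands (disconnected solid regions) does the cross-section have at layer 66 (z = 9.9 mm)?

2

At z = 9.9 mm: the cylinder: section is a regular 32-gon, circumradius r=5; the cylinder at (11, -0.5) does not reach this height (z outside [14.5, 39]); the cube at (15.5, 2.5) (footprint 5.5×19) is included at this height; Merging all regions: the 2 present regions are separate (no shared area or edge), so areas and boundary lengths simply add and each stays a separate island — 2 connected regions. Overall, the cross-section has 2 separate islands. Island count = 2.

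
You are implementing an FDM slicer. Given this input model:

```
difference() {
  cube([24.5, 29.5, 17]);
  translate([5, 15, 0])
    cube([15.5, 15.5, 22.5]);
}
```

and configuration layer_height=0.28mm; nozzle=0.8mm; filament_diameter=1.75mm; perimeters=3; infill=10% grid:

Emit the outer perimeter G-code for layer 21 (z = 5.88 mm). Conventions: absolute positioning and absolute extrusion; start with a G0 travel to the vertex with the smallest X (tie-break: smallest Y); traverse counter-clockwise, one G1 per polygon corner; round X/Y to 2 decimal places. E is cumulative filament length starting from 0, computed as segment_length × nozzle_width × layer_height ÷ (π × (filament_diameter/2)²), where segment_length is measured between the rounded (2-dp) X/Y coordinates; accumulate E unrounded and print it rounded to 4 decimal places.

G0 X0.00 Y0.00 Z5.88
G1 X24.50 Y0.00 E2.2816
G1 X24.50 Y29.50 E5.0289
G1 X20.50 Y29.50 E5.4014
G1 X20.50 Y15.00 E6.7518
G1 X5.00 Y15.00 E8.1953
G1 X5.00 Y29.50 E9.5457
G1 X0.00 Y29.50 E10.0113
G1 X0.00 Y0.00 E12.7586

At z = 5.88 mm: the 24.5×29.5 cube contributes its full rectangle; the cube at (5, 15) (footprint 15.5×15.5) is included at this height; Subtracting the remaining from the first: starting from the 24.5×29.5 cube, the 15.5×15.5 cube at (5, 15) partially overlaps it — only the 224.75 mm² overlap (of its 240.25 mm²) is removed, clipping the outline — 1 connected region. The outline is a single polygon with 8 vertices. Extrusion per mm of travel: 0.8 × 0.28 / (π × 0.875²) = 0.093128. Accumulating E over each segment gives final E = 12.7586.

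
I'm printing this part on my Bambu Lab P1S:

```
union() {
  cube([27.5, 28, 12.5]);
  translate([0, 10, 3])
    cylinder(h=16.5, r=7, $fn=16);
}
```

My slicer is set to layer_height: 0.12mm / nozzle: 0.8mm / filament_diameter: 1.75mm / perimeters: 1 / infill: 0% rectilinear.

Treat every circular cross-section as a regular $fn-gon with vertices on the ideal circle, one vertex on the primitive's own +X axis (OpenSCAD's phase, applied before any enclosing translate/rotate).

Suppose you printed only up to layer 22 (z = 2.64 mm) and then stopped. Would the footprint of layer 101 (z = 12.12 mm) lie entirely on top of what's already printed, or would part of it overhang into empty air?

Compare the two slices. At z = 2.64: the cube (footprint 27.5×28) is included at this height (area 770.00 mm²); the cylinder at (0, 10) does not reach this height (z outside [3, 19.5]); Combining (union): only the 27.5×28 cube is present, so the union is just that shape — area = 770.00 mm². At z = 12.12: the cube (footprint 27.5×28) is included at this height (area 770.00 mm²); the r=7 cylinder at (0, 10) gives a regular 16-gon of circumradius 7 (constant along its height) (area = (16/2)·7.000²·sin(360°/16) = 150.01 mm²); Taking the union: the regions partially overlap — summed areas 920.01 mm² minus the doubly-counted overlap 75.01 mm² gives 845.01 mm² — area = 845.01 mm². Checking containment: at z = 12.12 the cross-section extends beyond the z = 2.64 cross-section by about 75.01 mm².

part overhangs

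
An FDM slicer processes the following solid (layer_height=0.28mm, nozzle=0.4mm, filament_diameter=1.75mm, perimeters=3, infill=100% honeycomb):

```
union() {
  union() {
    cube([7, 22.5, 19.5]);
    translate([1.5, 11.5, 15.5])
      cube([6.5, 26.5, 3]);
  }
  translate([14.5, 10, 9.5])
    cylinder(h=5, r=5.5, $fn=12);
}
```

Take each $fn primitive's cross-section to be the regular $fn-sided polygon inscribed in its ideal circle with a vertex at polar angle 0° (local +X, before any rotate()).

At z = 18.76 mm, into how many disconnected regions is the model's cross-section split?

At z = 18.76 mm: the 7×22.5 cube contributes its full rectangle; the cube at (1.5, 11.5) does not reach this height (z outside [15.5, 18.5]); Merging all regions: only the 7×22.5 cube is present, so the union is just that shape — 1 connected region; the cylinder at (14.5, 10) is absent (z outside [9.5, 14.5]); Combining (union): only the result so far is present, so the union is just that shape — 1 connected region. The result has 1 disconnected region.

1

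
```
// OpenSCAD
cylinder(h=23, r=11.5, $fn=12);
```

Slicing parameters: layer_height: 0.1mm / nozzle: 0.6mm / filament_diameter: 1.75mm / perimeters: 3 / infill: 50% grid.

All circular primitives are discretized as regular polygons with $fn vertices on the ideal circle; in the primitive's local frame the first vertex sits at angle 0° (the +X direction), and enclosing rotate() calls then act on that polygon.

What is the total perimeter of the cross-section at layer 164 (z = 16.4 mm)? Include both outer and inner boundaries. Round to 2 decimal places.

At z = 16.4 mm: the r=11.5 cylinder gives a regular 12-gon of circumradius 11.5 (constant along its height) (perimeter = 2·12·11.500·sin(180°/12) = 71.43 mm). Overall, the cross-section is a single solid region. Total boundary length (outer) = 71.43 mm.

71.43 mm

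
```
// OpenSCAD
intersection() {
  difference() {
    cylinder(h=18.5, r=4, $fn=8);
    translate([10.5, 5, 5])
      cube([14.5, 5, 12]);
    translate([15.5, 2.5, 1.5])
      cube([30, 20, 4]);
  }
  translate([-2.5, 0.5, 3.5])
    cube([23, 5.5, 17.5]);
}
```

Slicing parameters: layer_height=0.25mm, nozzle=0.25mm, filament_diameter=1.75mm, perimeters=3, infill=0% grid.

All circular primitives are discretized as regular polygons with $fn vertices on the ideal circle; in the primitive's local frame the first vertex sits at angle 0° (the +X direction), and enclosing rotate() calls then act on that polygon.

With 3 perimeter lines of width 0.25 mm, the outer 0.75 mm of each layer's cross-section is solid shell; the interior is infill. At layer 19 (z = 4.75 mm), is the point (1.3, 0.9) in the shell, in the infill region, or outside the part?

shell

At z = 4.75 mm: the cylinder: section is a regular 8-gon, circumradius r=4; the cube at (10.5, 5) is not intersected at this z (z outside [5, 17]); the cube at (15.5, 2.5) (footprint 30×20) is included at this height; Subtracting the remaining from the first: starting from the r=4 cylinder, the 30×20 cube at (15.5, 2.5) misses the remaining region (no effect) — 1 connected region; the 23×5.5 cube at (-2.5, 0.5) contributes its full rectangle; Taking the intersection: the 23×5.5 cube at (-2.5, 0.5) partially overlaps the result so far; clipping to the common part keeps 16.82 mm² — 1 connected region. Overall, the cross-section is a single solid region. The nearest boundary edge runs (3.79, 0.50)→(-2.50, 0.50); distance from the point to it = 0.40 mm. The point is inside the cross-section, 0.40 mm from the nearest boundary — within the 0.75 mm shell band (3 × 0.25).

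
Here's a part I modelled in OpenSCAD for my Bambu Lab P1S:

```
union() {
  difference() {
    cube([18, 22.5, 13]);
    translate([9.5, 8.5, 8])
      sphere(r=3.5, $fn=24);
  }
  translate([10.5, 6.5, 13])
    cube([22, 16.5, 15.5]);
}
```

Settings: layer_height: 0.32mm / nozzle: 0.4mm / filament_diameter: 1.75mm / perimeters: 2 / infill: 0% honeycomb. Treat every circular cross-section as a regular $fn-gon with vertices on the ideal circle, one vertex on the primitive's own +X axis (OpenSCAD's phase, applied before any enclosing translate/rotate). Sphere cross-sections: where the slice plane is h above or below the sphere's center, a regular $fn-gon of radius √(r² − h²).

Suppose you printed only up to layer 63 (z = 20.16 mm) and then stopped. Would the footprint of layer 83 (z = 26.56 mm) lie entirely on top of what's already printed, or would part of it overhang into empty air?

Compare the two slices. At z = 20.16: the cube is absent (z outside [0, 13]); the sphere at (9.5, 8.5) does not reach this height (|z−center|=12.160 > r=3.5); Taking the first minus the rest: the first operand is absent here, so nothing remains; the 22×16.5 cube at (10.5, 6.5) contributes its full rectangle (area 363.00 mm²); Taking the union: only the 22×16.5 cube at (10.5, 6.5) is present, so the union is just that shape — area = 363.00 mm². At z = 26.56: the cube is absent (z outside [0, 13]); the sphere at (9.5, 8.5) does not reach this height (|z−center|=18.560 > r=3.5); Subtracting the remaining from the first: the first operand is absent here, so nothing remains; the 22×16.5 cube at (10.5, 6.5) contributes its full rectangle (area 363.00 mm²); Combining (union): only the 22×16.5 cube at (10.5, 6.5) is present, so the union is just that shape — area = 363.00 mm². Checking containment: the cross-section at z = 26.56 is a subset of the cross-section at z = 20.16.

entirely on top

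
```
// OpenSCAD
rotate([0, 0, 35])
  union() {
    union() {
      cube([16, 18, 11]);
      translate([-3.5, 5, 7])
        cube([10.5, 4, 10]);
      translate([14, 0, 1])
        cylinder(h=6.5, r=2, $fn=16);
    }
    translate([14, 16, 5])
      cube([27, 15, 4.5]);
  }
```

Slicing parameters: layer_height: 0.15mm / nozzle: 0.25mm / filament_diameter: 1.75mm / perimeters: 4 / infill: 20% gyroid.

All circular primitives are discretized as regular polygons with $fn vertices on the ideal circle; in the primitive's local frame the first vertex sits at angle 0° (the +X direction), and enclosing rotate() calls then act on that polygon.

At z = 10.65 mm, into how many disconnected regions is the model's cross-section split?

1

At z = 10.65 mm: the 16×18 cube contributes its full rectangle; the 10.5×4 cube at (-3.5, 5) contributes its full rectangle; the cylinder at (14, 0) is absent (z outside [1, 7.5]); Merging all regions: the regions partially overlap (shared area 28.00 mm²), so overlapping operands fuse into one piece — 1 connected region; the cube at (14, 16) is not intersected at this z (z outside [5, 9.5]); Taking the union: only the result so far is present, so the union is just that shape — 1 connected region; (whole slice rotated 35° about Z — lengths, areas and connectivity unchanged). The result has 1 disconnected region.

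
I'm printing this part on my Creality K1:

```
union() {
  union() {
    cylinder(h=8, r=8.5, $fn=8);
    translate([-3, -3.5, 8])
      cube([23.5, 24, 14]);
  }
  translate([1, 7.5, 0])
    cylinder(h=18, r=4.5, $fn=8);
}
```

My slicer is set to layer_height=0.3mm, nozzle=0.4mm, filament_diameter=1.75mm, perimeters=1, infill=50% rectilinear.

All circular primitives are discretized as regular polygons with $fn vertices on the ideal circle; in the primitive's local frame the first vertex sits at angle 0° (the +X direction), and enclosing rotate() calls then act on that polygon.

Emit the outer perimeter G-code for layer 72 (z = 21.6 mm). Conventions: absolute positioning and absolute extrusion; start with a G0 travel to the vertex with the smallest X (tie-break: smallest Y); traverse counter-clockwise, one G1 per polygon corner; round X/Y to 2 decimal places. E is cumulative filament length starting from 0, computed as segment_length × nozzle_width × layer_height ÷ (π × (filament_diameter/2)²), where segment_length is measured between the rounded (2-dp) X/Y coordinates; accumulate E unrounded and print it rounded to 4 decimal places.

G0 X-3.00 Y-3.50 Z21.60
G1 X20.50 Y-3.50 E1.1724
G1 X20.50 Y20.50 E2.3698
G1 X-3.00 Y20.50 E3.5422
G1 X-3.00 Y-3.50 E4.7396

At z = 21.6 mm: the cylinder does not reach this height (z outside [0, 8]); the cube at (-3, -3.5) is present — its section is the full 23.5×24 rectangle; Taking the union: only the 23.5×24 cube at (-3, -3.5) is present, so the union is just that shape — 1 connected region; the cylinder at (1, 7.5) does not reach this height (z outside [0, 18]); Merging all regions: only the result so far is present, so the union is just that shape — 1 connected region. The outline is a single polygon with 4 vertices. Extrusion per mm of travel: 0.4 × 0.3 / (π × 0.875²) = 0.049890. Accumulating E over each segment gives final E = 4.7396.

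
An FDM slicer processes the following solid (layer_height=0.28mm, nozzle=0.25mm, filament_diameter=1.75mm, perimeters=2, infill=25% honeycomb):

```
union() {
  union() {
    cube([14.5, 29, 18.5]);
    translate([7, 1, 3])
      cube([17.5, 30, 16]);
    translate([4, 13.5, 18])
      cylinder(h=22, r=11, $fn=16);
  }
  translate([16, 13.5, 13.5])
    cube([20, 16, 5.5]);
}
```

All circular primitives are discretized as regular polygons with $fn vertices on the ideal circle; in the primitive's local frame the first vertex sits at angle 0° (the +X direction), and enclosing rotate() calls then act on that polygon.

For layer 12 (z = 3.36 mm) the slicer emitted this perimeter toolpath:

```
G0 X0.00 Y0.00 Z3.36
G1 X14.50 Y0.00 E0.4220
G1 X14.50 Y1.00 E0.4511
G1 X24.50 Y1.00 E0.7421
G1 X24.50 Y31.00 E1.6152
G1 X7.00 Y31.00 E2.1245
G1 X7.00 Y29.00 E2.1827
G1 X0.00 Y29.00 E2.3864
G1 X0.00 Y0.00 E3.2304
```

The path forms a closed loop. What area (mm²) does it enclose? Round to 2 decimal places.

Apply the shoelace formula to the sequence of (X, Y) vertices; enclosed area = 735.50 mm².

735.50 mm²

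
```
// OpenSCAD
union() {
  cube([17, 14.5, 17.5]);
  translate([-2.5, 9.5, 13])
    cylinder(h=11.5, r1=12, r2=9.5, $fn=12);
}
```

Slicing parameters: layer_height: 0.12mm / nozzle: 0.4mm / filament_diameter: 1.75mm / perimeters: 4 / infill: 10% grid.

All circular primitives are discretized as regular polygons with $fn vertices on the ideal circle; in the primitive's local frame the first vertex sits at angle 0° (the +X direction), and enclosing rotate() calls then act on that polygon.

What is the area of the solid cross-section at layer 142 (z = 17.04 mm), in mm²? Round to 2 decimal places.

At z = 17.04 mm: the cube is present — its section is the full 17×14.5 rectangle (area 246.50 mm²); the cone at (-2.5, 9.5) contributes a regular 12-gon of circumradius 11.122 (interpolated between r1=12 and r2=9.5 at t=0.351) (area = (12/2)·11.122²·sin(360°/12) = 371.08 mm²); Combining (union): the regions partially overlap — summed areas 617.58 mm² minus the doubly-counted overlap 103.90 mm² gives 513.68 mm² — area = 513.68 mm². Overall, the cross-section is a single solid region. Net area = 513.68 mm².

513.68 mm²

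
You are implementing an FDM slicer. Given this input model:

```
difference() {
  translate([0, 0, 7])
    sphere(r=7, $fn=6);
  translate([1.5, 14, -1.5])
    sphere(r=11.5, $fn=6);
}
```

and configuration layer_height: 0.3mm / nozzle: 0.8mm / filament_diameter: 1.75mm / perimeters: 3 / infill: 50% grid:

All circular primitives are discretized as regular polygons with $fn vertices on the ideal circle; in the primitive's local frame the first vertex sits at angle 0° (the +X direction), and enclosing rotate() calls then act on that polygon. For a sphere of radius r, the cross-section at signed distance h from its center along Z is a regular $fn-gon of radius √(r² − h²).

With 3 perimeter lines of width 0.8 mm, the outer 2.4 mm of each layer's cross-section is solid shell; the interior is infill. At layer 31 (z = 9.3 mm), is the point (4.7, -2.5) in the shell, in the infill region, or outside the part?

At z = 9.3 mm: the r=7 sphere contributes a regular 6-gon of circumradius √(7²−2.3²) = 6.611; the sphere at (1.5, 14): section is a regular 6-gon, circumradius = √(r²−h²) = √(11.5²−10.8²) = 3.951; Subtracting the remaining from the first: starting from the r=7 sphere, the r=11.5 sphere at (1.5, 14) misses the remaining region (no effect) — 1 connected region. Overall, the cross-section is a single solid region. The nearest boundary edge runs (6.61, 0.00)→(3.31, -5.73); distance from the point to it = 0.41 mm. The point is inside the cross-section, 0.41 mm from the nearest boundary — within the 2.4 mm shell band (3 × 0.8).

shell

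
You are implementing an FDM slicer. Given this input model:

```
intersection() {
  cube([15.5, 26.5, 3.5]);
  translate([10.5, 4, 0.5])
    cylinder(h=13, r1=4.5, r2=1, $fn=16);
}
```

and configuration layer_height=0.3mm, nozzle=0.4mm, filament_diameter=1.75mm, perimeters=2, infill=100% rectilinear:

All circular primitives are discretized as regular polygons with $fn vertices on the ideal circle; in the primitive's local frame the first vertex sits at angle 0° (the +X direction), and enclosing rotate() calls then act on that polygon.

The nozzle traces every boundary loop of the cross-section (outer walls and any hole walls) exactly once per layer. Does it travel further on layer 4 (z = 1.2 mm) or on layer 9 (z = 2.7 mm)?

Layer 4 (z = 1.2): the 15.5×26.5 cube contributes its full rectangle (perimeter 84.00 mm); the cone at (10.5, 4): at t=0.054 of its height the radius interpolates to r₁+(r₂−r₁)t = 4.312, giving a regular 16-gon of that circumradius (perimeter = 2·16·4.312·sin(180°/16) = 26.92 mm); Taking the intersection: the cone at (10.5, 4) partially overlaps the 15.5×26.5 cube; clipping to the common part keeps 56.42 mm² — boundary = 26.86 mm. So its perimeter = 26.86 mm. Layer 9 (z = 2.7): the cube is present — its section is the full 15.5×26.5 rectangle (perimeter 84.00 mm); the cone at (10.5, 4): at t=0.169 of its height the radius interpolates to r₁+(r₂−r₁)t = 3.908, giving a regular 16-gon of that circumradius (perimeter = 2·16·3.908·sin(180°/16) = 24.40 mm); Taking the intersection: the cone at (10.5, 4) lies inside the 15.5×26.5 cube, so the common part is the cone at (10.5, 4) itself — boundary = 24.40 mm. So its perimeter = 24.40 mm. Layer 4 is larger (26.86 vs 24.40 mm).

layer 4 (z = 1.2 mm)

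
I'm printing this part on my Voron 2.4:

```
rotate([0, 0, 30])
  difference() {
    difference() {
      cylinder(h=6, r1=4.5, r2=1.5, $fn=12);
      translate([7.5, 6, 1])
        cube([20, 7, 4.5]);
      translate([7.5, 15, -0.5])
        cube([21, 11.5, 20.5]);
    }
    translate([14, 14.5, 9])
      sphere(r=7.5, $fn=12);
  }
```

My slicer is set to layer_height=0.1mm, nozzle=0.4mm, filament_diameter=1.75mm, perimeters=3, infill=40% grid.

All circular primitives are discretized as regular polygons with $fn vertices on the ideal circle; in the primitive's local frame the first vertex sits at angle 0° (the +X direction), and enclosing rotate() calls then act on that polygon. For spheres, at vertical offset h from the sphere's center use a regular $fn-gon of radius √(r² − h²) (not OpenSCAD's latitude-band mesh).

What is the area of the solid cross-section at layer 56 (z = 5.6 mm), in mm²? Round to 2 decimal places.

At z = 5.6 mm: the cone contributes a regular 12-gon of circumradius 1.700 (interpolated between r1=4.5 and r2=1.5 at t=0.933) (area = (12/2)·1.700²·sin(360°/12) = 8.67 mm²); the cube at (7.5, 6) is absent (z outside [1, 5.5]); the cube at (7.5, 15) is present — its section is the full 21×11.5 rectangle (area 241.50 mm²); Subtracting the remaining from the first: starting from the cone (8.67 mm²), the 21×11.5 cube at (7.5, 15) misses the remaining region (no effect) — area = 8.67 mm²; the r=7.5 sphere at (14, 14.5) slices to a regular 12-gon of circumradius 6.685 (√(r²−h²) with h=3.4 from center) (area = (12/2)·6.685²·sin(360°/12) = 134.07 mm²); Taking the first minus the rest: starting from that combined region (8.67 mm²), the r=7.5 sphere at (14, 14.5) misses the remaining region (no effect) — area = 8.67 mm²; (rotated 30° about Z; rotation is an isometry so areas/perimeters/island counts are preserved). Overall, the cross-section is a single solid region. Net area = 8.67 mm².

8.67 mm²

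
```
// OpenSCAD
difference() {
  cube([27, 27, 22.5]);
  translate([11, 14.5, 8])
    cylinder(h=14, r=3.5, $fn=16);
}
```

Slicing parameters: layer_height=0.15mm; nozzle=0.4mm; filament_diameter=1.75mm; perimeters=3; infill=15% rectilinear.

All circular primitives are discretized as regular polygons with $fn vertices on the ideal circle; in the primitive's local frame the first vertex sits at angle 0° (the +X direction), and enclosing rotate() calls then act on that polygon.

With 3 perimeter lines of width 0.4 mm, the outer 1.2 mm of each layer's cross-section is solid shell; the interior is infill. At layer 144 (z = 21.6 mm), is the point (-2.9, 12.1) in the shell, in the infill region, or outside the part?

outside

At z = 21.6 mm: the 27×27 cube contributes its full rectangle; the r=3.5 cylinder at (11, 14.5) gives a regular 16-gon of circumradius 3.5 (constant along its height); Subtracting the remaining from the first: starting from the 27×27 cube, the r=3.5 cylinder at (11, 14.5) lies wholly inside it (removes its full 37.50 mm² and its 21.85 mm outline becomes a hole wall) — 1 connected region with 1 hole. Overall, the cross-section is one region with 1 hole. The nearest boundary edge runs (0.00, 0.00)→(0.00, 27.00); distance from the point to it = 2.90 mm. The point is not inside any of the regions above, so it lies outside the cross-section (2.90 mm from the nearest boundary).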